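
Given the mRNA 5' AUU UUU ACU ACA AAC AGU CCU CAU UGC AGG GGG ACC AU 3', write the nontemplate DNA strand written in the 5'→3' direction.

5'-ATTTTTACTACAAACAGTCCTCATTGCAGGGGGACCAT-3'

The coding DNA strand has the same 5'→3' sequence as the mRNA with U replaced by T.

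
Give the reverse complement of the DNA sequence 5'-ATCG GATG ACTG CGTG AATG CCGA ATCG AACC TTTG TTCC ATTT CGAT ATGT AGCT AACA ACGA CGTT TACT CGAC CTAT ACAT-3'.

5'-ATGTATAGGTCGAGTAAACGTCGTTGTTAGCTACATATCGAAATGGAACAAAGGTTCGATTCGGCATTCACGCAGTCATCCGAT-3'

Reading the sequence 3'→5' and pairing each base (A↔T, G↔C) gives the reverse complement directly.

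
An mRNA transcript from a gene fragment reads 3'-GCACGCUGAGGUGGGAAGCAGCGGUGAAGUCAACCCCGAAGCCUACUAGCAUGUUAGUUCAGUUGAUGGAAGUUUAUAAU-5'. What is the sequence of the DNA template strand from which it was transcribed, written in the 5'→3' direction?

Written 5'→3' the mRNA is UAAUAUUUGAAGGUAGUUGACUUGAUUGUACGAUCAUCCGAAGCCCCAACUGAAGUGGCGACGAAGGGUGGAGUCGCACG, so the coding DNA strand is TAATATTTGAAGGTAGTTGACTTGATTGTACGATCATCCGAAGCCCCAACTGAAGTGGCGACGAAGGGTGGAGTCGCACG. The template is its reverse complement.

5′-CGTGCGACTCCACCCTTCGTCGCCACTTCAGTTGGGGCTTCGGATGATCGTACAATCAAGTCAACTACCTTCAAATATTA-3′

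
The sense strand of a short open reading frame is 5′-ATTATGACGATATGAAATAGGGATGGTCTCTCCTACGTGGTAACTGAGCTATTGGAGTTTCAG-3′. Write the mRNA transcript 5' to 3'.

mRNA has the coding-strand sequence with U in place of T.

5'-AUUAUGACGAUAUGAAAUAGGGAUGGUCUCUCCUACGUGGUAACUGAGCUAUUGGAGUUUCAG-3'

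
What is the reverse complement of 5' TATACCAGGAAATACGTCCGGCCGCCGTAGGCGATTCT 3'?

5'-AGAATCGCCTACGGCGGCCGGACGTATTTCCTGGTATA-3'

Reading the sequence 3'→5' and pairing each base (A↔T, G↔C) gives the reverse complement directly.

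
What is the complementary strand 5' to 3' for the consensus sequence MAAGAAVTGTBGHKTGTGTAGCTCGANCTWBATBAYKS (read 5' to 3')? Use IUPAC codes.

5'-SMRTVATVWAGNTCGAGCTACACAMDCVACABTTCTTK-3'

Standard pairs A↔T, G↔C; ambiguity codes pair Y↔R, M↔K, W↔W, S↔S, B↔V, H↔D, N↔N. Complement (KTTCTTBACAVCDMACACATCGAGCTNGAWVTAVTRMS), then reverse for 5'→3'.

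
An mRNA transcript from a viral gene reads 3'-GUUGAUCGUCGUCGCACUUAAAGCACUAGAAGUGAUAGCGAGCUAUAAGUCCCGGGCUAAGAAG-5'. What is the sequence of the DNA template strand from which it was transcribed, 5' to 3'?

5'-CAACTAGCAGCAGCGTGAATTTCGTGATCTTCACTATCGCTCGATATTCAGGGCCCGATTCTTC-3'

Written 5'→3' the mRNA is GAAGAAUCGGGCCCUGAAUAUCGAGCGAUAGUGAAGAUCACGAAAUUCACGCUGCUGCUAGUUG, so the coding DNA strand is GAAGAATCGGGCCCTGAATATCGAGCGATAGTGAAGATCACGAAATTCACGCTGCTGCTAGTTG. The template is its reverse complement.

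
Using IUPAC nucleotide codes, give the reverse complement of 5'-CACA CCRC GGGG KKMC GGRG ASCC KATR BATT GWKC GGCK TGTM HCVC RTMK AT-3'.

5'-ATMKAYGBGDKACAMGCCGMWCAATVYATMGGSTCYCCGKMMCCCCGYGGTGTG-3'

Standard pairs A↔T, G↔C; ambiguity codes pair R↔Y, M↔K, W↔W, S↔S, B↔V, H↔D. Complement (GTGTGGYGCCCCMMKGCCYCTSGGMTAYVTAACWMGCCGMACAKDGBGYAKMTA), then reverse for 5'→3'.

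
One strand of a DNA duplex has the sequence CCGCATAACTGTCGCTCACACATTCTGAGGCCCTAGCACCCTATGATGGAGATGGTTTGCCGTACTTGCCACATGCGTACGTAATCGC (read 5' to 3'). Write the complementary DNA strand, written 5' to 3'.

5'-GCGATTACGTACGCATGTGGCAAGTACGGCAAACCATCTCCATCATAGGGTGCTAGGGCCTCAGAATGTGTGAGCGACAGTTATGCGG-3'

Pairing A↔T and G↔C gives GGCGTATTGACAGCGAGTGTGTAAGACTCCGGGATCGTGGGATACTACCTCTACCAAACGGCATGAACGGTGTACGCATGCATTAGCG, running 3'→5'. Reverse for the 5'→3' convention.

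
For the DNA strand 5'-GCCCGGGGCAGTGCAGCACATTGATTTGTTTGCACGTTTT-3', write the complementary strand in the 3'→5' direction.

3'-CGGGCCCCGTCACGTCGTGTAACTAAACAAACGTGCAAAA-5'

Base-pairing A↔T, G↔C gives the complement. The complementary strand is antiparallel, so paired with a 5'→3' strand it runs 3'→5'.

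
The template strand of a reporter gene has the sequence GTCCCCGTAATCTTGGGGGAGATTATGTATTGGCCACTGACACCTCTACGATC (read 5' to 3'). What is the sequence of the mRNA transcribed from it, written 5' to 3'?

5'-GAUCGUAGAGGUGUCAGUGGCCAAUACAUAAUCUCCCCCAAGAUUACGGGGAC-3'

RNA polymerase reads the template 3'→5' and synthesizes mRNA 5'→3' by base-pairing (A→U, T→A, G↔C). The complement of the template is CAGGGGCATTAGAACCCCCTCTAATACATAACCGGTGACTGTGGAGATGCTAG; antiparallel, so 5'→3' the coding strand is GATCGTAGAGGTGTCAGTGGCCAATACATAATCTCCCCCAAGATTACGGGGAC. Replace T with U for the mRNA.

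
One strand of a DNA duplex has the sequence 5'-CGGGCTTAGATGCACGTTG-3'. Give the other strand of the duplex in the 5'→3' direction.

5'-CAACGTGCATCTAAGCCCG-3'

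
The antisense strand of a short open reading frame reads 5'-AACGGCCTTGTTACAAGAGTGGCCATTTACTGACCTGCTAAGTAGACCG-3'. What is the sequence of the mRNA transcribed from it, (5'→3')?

The mRNA has the sequence of the coding strand (reverse complement of the template) with T→U. Reverse complement of AACGGCCTTGTTACAAGAGTGGCCATTTACTGACCTGCTAAGTAGACCG is CGGTCTACTTAGCAGGTCAGTAAATGGCCACTCTTGTAACAAGGCCGTT; then T→U.

5'-CGGUCUACUUAGCAGGUCAGUAAAUGGCCACUCUUGUAACAAGGCCGUU-3'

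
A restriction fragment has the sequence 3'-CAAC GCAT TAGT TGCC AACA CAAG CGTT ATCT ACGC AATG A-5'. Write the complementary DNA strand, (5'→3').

5′-GTTGCGTAATCAACGGTTGTGTTCGCAATAGATGCGTTACT-3′

The strand is given 3'→5', so its complement runs 5'→3' in the same left-to-right order: pair each base A↔T, G↔C.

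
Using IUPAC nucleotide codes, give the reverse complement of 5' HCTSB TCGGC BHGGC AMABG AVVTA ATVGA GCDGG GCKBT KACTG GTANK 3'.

5'-MNTACCAGTMAVMGCCCHGCTCBATTABBTCVTKTGCCDVGCCGAVSAGD-3'

Standard pairs A↔T, G↔C; ambiguity codes pair M↔K, S↔S, B↔V, D↔H, N↔N. Complement (DGASVAGCCGVDCCGTKTVCTBBATTABCTCGHCCCGMVAMTGACCATNM), then reverse for 5'→3'.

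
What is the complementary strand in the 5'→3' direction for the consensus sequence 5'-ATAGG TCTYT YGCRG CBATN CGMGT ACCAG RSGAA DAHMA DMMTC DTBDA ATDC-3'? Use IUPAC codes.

Standard pairs A↔T, G↔C; ambiguity codes pair R↔Y, M↔K, S↔S, B↔V, D↔H, N↔N. Complement (TATCCAGARARCGYCGVTANGCKCATGGTCYSCTTHTDKTHKKAGHAVHTTAHG), then reverse for 5'→3'.

5'-GHATTHVAHGAKKHTKDTHTTCSYCTGGTACKCGNATVGCYGCRARAGACCTAT-3'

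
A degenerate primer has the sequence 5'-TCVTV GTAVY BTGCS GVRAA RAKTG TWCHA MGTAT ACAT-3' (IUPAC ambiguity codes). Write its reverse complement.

5'-ATGTATACKTDGWACAMTYTTYBCSGCAVRBTACBABGA-3'

Standard pairs A↔T, G↔C; ambiguity codes pair R↔Y, M↔K, W↔W, S↔S, B↔V, H↔D. Complement (AGBABCATBRVACGSCBYTTYTMACAWGDTKCATATGTA), then reverse for 5'→3'.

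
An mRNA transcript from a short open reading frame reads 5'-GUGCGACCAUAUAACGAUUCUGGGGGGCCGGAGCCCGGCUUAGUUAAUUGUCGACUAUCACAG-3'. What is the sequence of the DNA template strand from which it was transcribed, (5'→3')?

5'-CTGTGATAGTCGACAATTAACTAAGCCGGGCTCCGGCCCCCCAGAATCGTTATATGGTCGCAC-3'

Replace U with T to get the coding DNA strand: GTGCGACCATATAACGATTCTGGGGGGCCGGAGCCCGGCTTAGTTAATTGTCGACTATCACAG. The template strand is its reverse complement (complement CACGCTGGTATATTGCTAAGACCCCCCGGCCTCGGGCCGAATCAATTAACAGCTGATAGTGTC, then reverse).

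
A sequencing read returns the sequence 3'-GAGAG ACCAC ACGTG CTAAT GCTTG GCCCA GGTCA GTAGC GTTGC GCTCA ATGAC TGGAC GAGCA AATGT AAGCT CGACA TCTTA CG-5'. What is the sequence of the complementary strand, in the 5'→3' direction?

The strand is given 3'→5', so its complement runs 5'→3' in the same left-to-right order: pair each base A↔T, G↔C.

5'-CTCTCTGGTGTGCACGATTACGAACCGGGTCCAGTCATCGCAACGCGAGTTACTGACCTGCTCGTTTACATTCGAGCTGTAGAATGC-3'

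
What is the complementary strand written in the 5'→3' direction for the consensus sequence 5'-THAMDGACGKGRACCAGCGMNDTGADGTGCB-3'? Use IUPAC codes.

5'-VGCACHTCAHNKCGCTGGTYCMCGTCHKTDA-3'

Standard pairs A↔T, G↔C; ambiguity codes pair R↔Y, M↔K, B↔V, D↔H, N↔N. Complement (ADTKHCTGCMCYTGGTCGCKNHACTHCACGV), then reverse for 5'→3'.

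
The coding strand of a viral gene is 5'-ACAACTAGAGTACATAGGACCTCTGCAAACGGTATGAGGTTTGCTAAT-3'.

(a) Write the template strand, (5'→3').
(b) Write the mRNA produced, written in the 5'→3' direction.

(a) The template strand is the reverse complement of the coding strand: complement TGTTGATCTCATGTATCCTGGAGACGTTTGCCATACTCCAAACGATTA, then reverse.
(b) mRNA matches the coding strand with T→U.

(a) 5'-ATTAGCAAACCTCATACCGTTTGCAGAGGTCCTATGTACTCTAGTTGT-3'
(b) 5'-ACAACUAGAGUACAUAGGACCUCUGCAAACGGUAUGAGGUUUGCUAAU-3'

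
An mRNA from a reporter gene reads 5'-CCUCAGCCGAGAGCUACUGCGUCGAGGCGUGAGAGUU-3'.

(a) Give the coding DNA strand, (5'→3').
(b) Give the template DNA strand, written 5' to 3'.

(a) The coding strand matches the mRNA with U→T.
(b) The template strand is the reverse complement of the coding strand.

(a) 5'-CCTCAGCCGAGAGCTACTGCGTCGAGGCGTGAGAGTT-3'
(b) 5′-AACTCTCACGCCTCGACGCAGTAGCTCTCGGCTGAGG-3′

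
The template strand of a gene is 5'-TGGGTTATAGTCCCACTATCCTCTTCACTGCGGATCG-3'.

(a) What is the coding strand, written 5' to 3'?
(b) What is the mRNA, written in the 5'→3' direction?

(a) The coding strand is the reverse complement of the template: complement ACCCAATATCAGGGTGATAGGAGAAGTGACGCCTAGC, then reverse.
(b) mRNA has the coding-strand sequence with T→U.

(a) 5'-CGATCCGCAGTGAAGAGGATAGTGGGACTATAACCCA-3'
(b) 5′-CGAUCCGCAGUGAAGAGGAUAGUGGGACUAUAACCCA-3′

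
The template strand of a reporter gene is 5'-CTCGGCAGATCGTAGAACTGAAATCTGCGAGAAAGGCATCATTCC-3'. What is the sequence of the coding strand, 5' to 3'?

The coding strand is complementary and antiparallel to the template: take the complement (A↔T, G↔C) and reverse.

5'-GGAATGATGCCTTTCTCGCAGATTTCAGTTCTACGATCTGCCGAG-3'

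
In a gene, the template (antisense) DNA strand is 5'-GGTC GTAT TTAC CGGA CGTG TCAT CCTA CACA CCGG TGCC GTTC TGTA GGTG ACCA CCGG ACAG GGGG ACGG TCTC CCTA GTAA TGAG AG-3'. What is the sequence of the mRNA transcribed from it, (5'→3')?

RNA polymerase reads the template 3'→5' and synthesizes mRNA 5'→3' by base-pairing (A→U, T→A, G↔C). The complement of the template is CCAGCATAAATGGCCTGCACAGTAGGATGTGTGGCCACGGCAAGACATCCACTGGTGGCCTGTCCCCCTGCCAGAGGGATCATTACTCTC; antiparallel, so 5'→3' the coding strand is CTCTCATTACTAGGGAGACCGTCCCCCTGTCCGGTGGTCACCTACAGAACGGCACCGGTGTGTAGGATGACACGTCCGGTAAATACGACC. Replace T with U for the mRNA.

5'-CUCUCAUUACUAGGGAGACCGUCCCCCUGUCCGGUGGUCACCUACAGAACGGCACCGGUGUGUAGGAUGACACGUCCGGUAAAUACGACC-3'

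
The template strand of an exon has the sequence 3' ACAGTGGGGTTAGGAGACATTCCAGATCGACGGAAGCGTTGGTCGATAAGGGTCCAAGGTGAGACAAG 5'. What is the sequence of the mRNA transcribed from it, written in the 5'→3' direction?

Reading the template 3'→5' as shown, RNA polymerase pairs each base (A→U, T→A, G↔C) to build mRNA 5'→3' directly.

5′-UGUCACCCCAAUCCUCUGUAAGGUCUAGCUGCCUUCGCAACCAGCUAUUCCCAGGUUCCACUCUGUUC-3′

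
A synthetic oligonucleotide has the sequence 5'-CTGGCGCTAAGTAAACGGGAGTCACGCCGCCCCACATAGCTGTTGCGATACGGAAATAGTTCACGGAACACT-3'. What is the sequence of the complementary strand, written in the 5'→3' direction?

Pairing A↔T and G↔C gives GACCGCGATTCATTTGCCCTCAGTGCGGCGGGGTGTATCGACAACGCTATGCCTTTATCAAGTGCCTTGTGA, running 3'→5'. Reverse for the 5'→3' convention.

5'-AGTGTTCCGTGAACTATTTCCGTATCGCAACAGCTATGTGGGGCGGCGTGACTCCCGTTTACTTAGCGCCAG-3'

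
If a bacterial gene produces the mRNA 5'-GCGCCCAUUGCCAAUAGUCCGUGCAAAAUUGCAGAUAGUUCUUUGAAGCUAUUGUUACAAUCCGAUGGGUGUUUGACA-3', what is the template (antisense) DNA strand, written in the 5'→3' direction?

5′-TGTCAAACACCCATCGGATTGTAACAATAGCTTCAAAGAACTATCTGCAATTTTGCACGGACTATTGGCAATGGGCGC-3′

Replace U with T to get the coding DNA strand: GCGCCCATTGCCAATAGTCCGTGCAAAATTGCAGATAGTTCTTTGAAGCTATTGTTACAATCCGATGGGTGTTTGACA. The template strand is its reverse complement (complement CGCGGGTAACGGTTATCAGGCACGTTTTAACGTCTATCAAGAAACTTCGATAACAATGTTAGGCTACCCACAAACTGT, then reverse).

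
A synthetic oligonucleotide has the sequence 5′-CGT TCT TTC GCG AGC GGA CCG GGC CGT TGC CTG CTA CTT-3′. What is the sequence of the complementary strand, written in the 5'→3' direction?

Pairing A↔T and G↔C gives GCAAGAAAGCGCTCGCCTGGCCCGGCAACGGACGATGAA, running 3'→5'. Reverse for the 5'→3' convention.

5'-AAGTAGCAGGCAACGGCCCGGTCCGCTCGCGAAAGAACG-3'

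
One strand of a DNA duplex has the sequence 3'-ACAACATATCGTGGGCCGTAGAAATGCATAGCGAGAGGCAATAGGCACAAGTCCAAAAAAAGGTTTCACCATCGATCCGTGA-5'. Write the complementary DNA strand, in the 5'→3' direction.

5'-TGTTGTATAGCACCCGGCATCTTTACGTATCGCTCTCCGTTATCCGTGTTCAGGTTTTTTTCCAAAGTGGTAGCTAGGCACT-3'

The strand is given 3'→5', so its complement runs 5'→3' in the same left-to-right order: pair each base A↔T, G↔C.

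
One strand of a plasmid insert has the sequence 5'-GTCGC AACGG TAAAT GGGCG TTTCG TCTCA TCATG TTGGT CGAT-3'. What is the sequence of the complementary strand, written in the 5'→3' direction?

5'-ATCGACCAACATGATGAGACGAAACGCCCATTTACCGTTGCGAC-3'

The complement of GTCGCAACGGTAAATGGGCGTTTCGTCTCATCATGTTGGTCGAT is CAGCGTTGCCATTTACCCGCAAAGCAGAGTAGTACAACCAGCTA (A↔T, G↔C). DNA strands are antiparallel, so the complementary strand runs 3'→5'; reversing gives the 5'→3' form.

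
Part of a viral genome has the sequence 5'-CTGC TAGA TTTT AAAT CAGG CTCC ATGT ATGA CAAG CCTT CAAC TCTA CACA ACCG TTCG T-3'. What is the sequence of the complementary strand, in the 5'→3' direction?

5′-ACGAACGGTTGTGTAGAGTTGAAGGCTTGTCATACATGGAGCCTGATTTAAAATCTAGCAG-3′

The complement of CTGCTAGATTTTAAATCAGGCTCCATGTATGACAAGCCTTCAACTCTACACAACCGTTCGT is GACGATCTAAAATTTAGTCCGAGGTACATACTGTTCGGAAGTTGAGATGTGTTGGCAAGCA (A↔T, G↔C). DNA strands are antiparallel, so the complementary strand runs 3'→5'; reversing gives the 5'→3' form.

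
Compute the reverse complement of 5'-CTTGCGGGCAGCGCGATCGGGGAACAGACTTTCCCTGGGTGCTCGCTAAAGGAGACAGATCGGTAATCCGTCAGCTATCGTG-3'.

5′-CACGATAGCTGACGGATTACCGATCTGTCTCCTTTAGCGAGCACCCAGGGAAAGTCTGTTCCCCGATCGCGCTGCCCGCAAG-3′

Complement each base (A↔T, G↔C): GAACGCCCGTCGCGCTAGCCCCTTGTCTGAAAGGGACCCACGAGCGATTTCCTCTGTCTAGCCATTAGGCAGTCGATAGCAC. Then reverse.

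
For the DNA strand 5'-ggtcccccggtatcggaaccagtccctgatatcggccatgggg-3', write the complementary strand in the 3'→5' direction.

Base-pairing A↔T, G↔C gives the complement. The complementary strand is antiparallel, so paired with a 5'→3' strand it runs 3'→5'.

3'-CCAGGGGGCCATAGCCTTGGTCAGGGACTATAGCCGGTACCCC-5'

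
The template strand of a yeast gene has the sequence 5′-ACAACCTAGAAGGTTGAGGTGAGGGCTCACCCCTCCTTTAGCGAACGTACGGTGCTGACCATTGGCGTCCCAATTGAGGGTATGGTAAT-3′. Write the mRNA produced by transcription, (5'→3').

5'-AUUACCAUACCCUCAAUUGGGACGCCAAUGGUCAGCACCGUACGUUCGCUAAAGGAGGGGUGAGCCCUCACCUCAACCUUCUAGGUUGU-3'

The mRNA has the sequence of the coding strand (reverse complement of the template) with T→U. Reverse complement of ACAACCTAGAAGGTTGAGGTGAGGGCTCACCCCTCCTTTAGCGAACGTACGGTGCTGACCATTGGCGTCCCAATTGAGGGTATGGTAAT is ATTACCATACCCTCAATTGGGACGCCAATGGTCAGCACCGTACGTTCGCTAAAGGAGGGGTGAGCCCTCACCTCAACCTTCTAGGTTGT; then T→U.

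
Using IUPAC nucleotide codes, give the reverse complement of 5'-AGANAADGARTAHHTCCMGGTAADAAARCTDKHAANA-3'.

5'-TNTTDMHAGYTTTHTTACCKGGADDTAYTCHTTNTCT-3'

Standard pairs A↔T, G↔C; ambiguity codes pair R↔Y, M↔K, D↔H, N↔N. Complement (TCTNTTHCTYATDDAGGKCCATTHTTTYGAHMDTTNT), then reverse for 5'→3'.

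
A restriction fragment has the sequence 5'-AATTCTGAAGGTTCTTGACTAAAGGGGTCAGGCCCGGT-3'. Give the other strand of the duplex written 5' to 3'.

5′-ACCGGGCCTGACCCCTTTAGTCAAGAACCTTCAGAATT-3′

The complement of AATTCTGAAGGTTCTTGACTAAAGGGGTCAGGCCCGGT is TTAAGACTTCCAAGAACTGATTTCCCCAGTCCGGGCCA (A↔T, G↔C). DNA strands are antiparallel, so the complementary strand runs 3'→5'; reversing gives the 5'→3' form.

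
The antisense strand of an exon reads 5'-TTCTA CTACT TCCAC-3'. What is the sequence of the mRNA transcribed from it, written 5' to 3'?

5′-GUGGAAGUAGUAGAA-3′

RNA polymerase reads the template 3'→5' and synthesizes mRNA 5'→3' by base-pairing (A→U, T→A, G↔C). The complement of the template is AAGATGATGAAGGTG; antiparallel, so 5'→3' the coding strand is GTGGAAGTAGTAGAA. Replace T with U for the mRNA.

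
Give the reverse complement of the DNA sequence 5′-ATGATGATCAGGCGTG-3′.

5'-CACGCCTGATCATCAT-3'

Complement each base (A↔T, G↔C): TACTACTAGTCCGCAC. Then reverse.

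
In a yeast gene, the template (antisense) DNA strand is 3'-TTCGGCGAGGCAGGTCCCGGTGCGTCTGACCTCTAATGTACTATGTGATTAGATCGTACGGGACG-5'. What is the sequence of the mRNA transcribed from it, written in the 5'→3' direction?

Reading the template 3'→5' as shown, RNA polymerase pairs each base (A→U, T→A, G↔C) to build mRNA 5'→3' directly.

5'-AAGCCGCUCCGUCCAGGGCCACGCAGACUGGAGAUUACAUGAUACACUAAUCUAGCAUGCCCUGC-3'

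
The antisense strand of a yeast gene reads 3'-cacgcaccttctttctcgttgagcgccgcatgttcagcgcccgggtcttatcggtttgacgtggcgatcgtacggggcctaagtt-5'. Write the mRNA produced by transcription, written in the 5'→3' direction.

Reading the template 3'→5' as shown, RNA polymerase pairs each base (A→U, T→A, G↔C) to build mRNA 5'→3' directly.

5'-GUGCGUGGAAGAAAGAGCAACUCGCGGCGUACAAGUCGCGGGCCCAGAAUAGCCAAACUGCACCGCUAGCAUGCCCCGGAUUCAA-3'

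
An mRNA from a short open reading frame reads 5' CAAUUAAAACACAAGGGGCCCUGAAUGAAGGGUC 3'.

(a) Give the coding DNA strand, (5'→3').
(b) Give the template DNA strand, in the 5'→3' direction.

(a) 5'-CAATTAAAACACAAGGGGCCCTGAATGAAGGGTC-3'
(b) 5'-GACCCTTCATTCAGGGCCCCTTGTGTTTTAATTG-3'

(a) The coding strand matches the mRNA with U→T.
(b) The template strand is the reverse complement of the coding strand.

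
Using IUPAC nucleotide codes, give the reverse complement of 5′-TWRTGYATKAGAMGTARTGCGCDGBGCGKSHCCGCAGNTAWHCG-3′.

5'-CGDWTANCTGCGGDSMCGCVCHGCGCAYTACKTCTMATRCAYWA-3'

Standard pairs A↔T, G↔C; ambiguity codes pair R↔Y, M↔K, W↔W, S↔S, B↔V, D↔H, N↔N. Complement (AWYACRTAMTCTKCATYACGCGHCVCGCMSDGGCGTCNATWDGC), then reverse for 5'→3'.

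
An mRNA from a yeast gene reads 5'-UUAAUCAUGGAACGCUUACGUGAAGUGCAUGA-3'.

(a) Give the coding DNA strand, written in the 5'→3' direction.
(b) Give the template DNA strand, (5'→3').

(a) The coding strand matches the mRNA with U→T.
(b) The template strand is the reverse complement of the coding strand.

(a) 5'-TTAATCATGGAACGCTTACGTGAAGTGCATGA-3'
(b) 5'-TCATGCACTTCACGTAAGCGTTCCATGATTAA-3'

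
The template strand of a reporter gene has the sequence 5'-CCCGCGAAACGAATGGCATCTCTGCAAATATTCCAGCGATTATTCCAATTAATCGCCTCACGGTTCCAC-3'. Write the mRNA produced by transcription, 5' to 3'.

5'-GUGGAACCGUGAGGCGAUUAAUUGGAAUAAUCGCUGGAAUAUUUGCAGAGAUGCCAUUCGUUUCGCGGG-3'

The mRNA has the sequence of the coding strand (reverse complement of the template) with T→U. Reverse complement of CCCGCGAAACGAATGGCATCTCTGCAAATATTCCAGCGATTATTCCAATTAATCGCCTCACGGTTCCAC is GTGGAACCGTGAGGCGATTAATTGGAATAATCGCTGGAATATTTGCAGAGATGCCATTCGTTTCGCGGG; then T→U.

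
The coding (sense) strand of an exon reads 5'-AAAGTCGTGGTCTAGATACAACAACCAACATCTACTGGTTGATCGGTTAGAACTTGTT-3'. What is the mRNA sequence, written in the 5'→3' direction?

mRNA has the coding-strand sequence with U in place of T.

5'-AAAGUCGUGGUCUAGAUACAACAACCAACAUCUACUGGUUGAUCGGUUAGAACUUGUU-3'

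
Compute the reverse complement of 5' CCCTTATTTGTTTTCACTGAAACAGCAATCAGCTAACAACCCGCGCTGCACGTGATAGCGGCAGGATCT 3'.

5'-AGATCCTGCCGCTATCACGTGCAGCGCGGGTTGTTAGCTGATTGCTGTTTCAGTGAAAACAAATAAGGG-3'

Complement each base (A↔T, G↔C): GGGAATAAACAAAAGTGACTTTGTCGTTAGTCGATTGTTGGGCGCGACGTGCACTATCGCCGTCCTAGA. Then reverse.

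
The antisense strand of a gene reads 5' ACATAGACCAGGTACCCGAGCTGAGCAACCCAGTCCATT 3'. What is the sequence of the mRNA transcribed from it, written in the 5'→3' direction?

RNA polymerase reads the template 3'→5' and synthesizes mRNA 5'→3' by base-pairing (A→U, T→A, G↔C). The complement of the template is TGTATCTGGTCCATGGGCTCGACTCGTTGGGTCAGGTAA; antiparallel, so 5'→3' the coding strand is AATGGACTGGGTTGCTCAGCTCGGGTACCTGGTCTATGT. Replace T with U for the mRNA.

5'-AAUGGACUGGGUUGCUCAGCUCGGGUACCUGGUCUAUGU-3'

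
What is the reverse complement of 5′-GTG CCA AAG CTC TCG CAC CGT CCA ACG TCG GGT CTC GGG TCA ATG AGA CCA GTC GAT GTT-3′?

Reading the sequence 3'→5' and pairing each base (A↔T, G↔C) gives the reverse complement directly.

5′-AACATCGACTGGTCTCATTGACCCGAGACCCGACGTTGGACGGTGCGAGAGCTTTGGCAC-3′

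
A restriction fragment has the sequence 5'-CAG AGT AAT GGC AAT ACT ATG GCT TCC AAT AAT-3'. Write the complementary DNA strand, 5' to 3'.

Pairing A↔T and G↔C gives GTCTCATTACCGTTATGATACCGAAGGTTATTA, running 3'→5'. Reverse for the 5'→3' convention.

5'-ATTATTGGAAGCCATAGTATTGCCATTACTCTG-3'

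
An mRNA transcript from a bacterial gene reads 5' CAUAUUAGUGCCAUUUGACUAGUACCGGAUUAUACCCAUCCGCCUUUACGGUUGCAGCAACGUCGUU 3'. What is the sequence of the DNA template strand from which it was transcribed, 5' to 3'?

Replace U with T to get the coding DNA strand: CATATTAGTGCCATTTGACTAGTACCGGATTATACCCATCCGCCTTTACGGTTGCAGCAACGTCGTT. The template strand is its reverse complement (complement GTATAATCACGGTAAACTGATCATGGCCTAATATGGGTAGGCGGAAATGCCAACGTCGTTGCAGCAA, then reverse).

5'-AACGACGTTGCTGCAACCGTAAAGGCGGATGGGTATAATCCGGTACTAGTCAAATGGCACTAATATG-3'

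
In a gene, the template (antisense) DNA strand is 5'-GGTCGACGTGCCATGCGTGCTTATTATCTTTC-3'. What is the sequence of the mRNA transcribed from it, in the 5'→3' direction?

5'-GAAAGAUAAUAAGCACGCAUGGCACGUCGACC-3'

RNA polymerase reads the template 3'→5' and synthesizes mRNA 5'→3' by base-pairing (A→U, T→A, G↔C). The complement of the template is CCAGCTGCACGGTACGCACGAATAATAGAAAG; antiparallel, so 5'→3' the coding strand is GAAAGATAATAAGCACGCATGGCACGTCGACC. Replace T with U for the mRNA.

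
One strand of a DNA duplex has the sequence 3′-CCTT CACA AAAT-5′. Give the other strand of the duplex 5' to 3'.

5'-GGAAGTGTTTTA-3'

The strand is given 3'→5', so its complement runs 5'→3' in the same left-to-right order: pair each base A↔T, G↔C.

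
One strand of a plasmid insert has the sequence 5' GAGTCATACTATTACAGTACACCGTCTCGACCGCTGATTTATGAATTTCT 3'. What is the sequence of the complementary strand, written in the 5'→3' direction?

5′-AGAAATTCATAAATCAGCGGTCGAGACGGTGTACTGTAATAGTATGACTC-3′

The complement of GAGTCATACTATTACAGTACACCGTCTCGACCGCTGATTTATGAATTTCT is CTCAGTATGATAATGTCATGTGGCAGAGCTGGCGACTAAATACTTAAAGA (A↔T, G↔C). DNA strands are antiparallel, so the complementary strand runs 3'→5'; reversing gives the 5'→3' form.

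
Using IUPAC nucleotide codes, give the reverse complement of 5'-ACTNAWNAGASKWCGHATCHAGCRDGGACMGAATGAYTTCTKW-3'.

5'-WMAGAARTCATTCKGTCCHYGCTDGATDCGWMSTCTNWTNAGT-3'

Standard pairs A↔T, G↔C; ambiguity codes pair R↔Y, M↔K, W↔W, S↔S, D↔H, N↔N. Complement (TGANTWNTCTSMWGCDTAGDTCGYHCCTGKCTTACTRAAGAMW), then reverse for 5'→3'.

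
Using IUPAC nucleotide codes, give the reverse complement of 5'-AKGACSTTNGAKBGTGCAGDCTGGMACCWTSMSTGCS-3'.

5′-SGCASKSAWGGTKCCAGHCTGCACVMTCNAASGTCMT-3′

Standard pairs A↔T, G↔C; ambiguity codes pair M↔K, W↔W, S↔S, B↔V, D↔H, N↔N. Complement (TMCTGSAANCTMVCACGTCHGACCKTGGWASKSACGS), then reverse for 5'→3'.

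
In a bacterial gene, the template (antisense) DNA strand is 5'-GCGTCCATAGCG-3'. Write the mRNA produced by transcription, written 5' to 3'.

5'-CGCUAUGGACGC-3'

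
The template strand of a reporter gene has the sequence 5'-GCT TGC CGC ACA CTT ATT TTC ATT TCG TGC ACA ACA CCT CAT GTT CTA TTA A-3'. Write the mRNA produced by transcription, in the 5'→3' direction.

5'-UUAAUAGAACAUGAGGUGUUGUGCACGAAAUGAAAAUAAGUGUGCGGCAAGC-3'

RNA polymerase reads the template 3'→5' and synthesizes mRNA 5'→3' by base-pairing (A→U, T→A, G↔C). The complement of the template is CGAACGGCGTGTGAATAAAAGTAAAGCACGTGTTGTGGAGTACAAGATAATT; antiparallel, so 5'→3' the coding strand is TTAATAGAACATGAGGTGTTGTGCACGAAATGAAAATAAGTGTGCGGCAAGC. Replace T with U for the mRNA.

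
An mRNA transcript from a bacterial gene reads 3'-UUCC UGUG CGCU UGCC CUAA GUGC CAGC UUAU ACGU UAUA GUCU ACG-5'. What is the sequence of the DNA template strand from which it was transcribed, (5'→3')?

5'-AAGGACACGCGAACGGGATTCACGGTCGAATATGCAATATCAGATGC-3'

Written 5'→3' the mRNA is GCAUCUGAUAUUGCAUAUUCGACCGUGAAUCCCGUUCGCGUGUCCUU, so the coding DNA strand is GCATCTGATATTGCATATTCGACCGTGAATCCCGTTCGCGTGTCCTT. The template is its reverse complement.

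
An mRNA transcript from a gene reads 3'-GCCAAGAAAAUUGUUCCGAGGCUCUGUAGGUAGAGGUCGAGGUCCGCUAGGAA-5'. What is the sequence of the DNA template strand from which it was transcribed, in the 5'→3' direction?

Written 5'→3' the mRNA is AAGGAUCGCCUGGAGCUGGAGAUGGAUGUCUCGGAGCCUUGUUAAAAGAACCG, so the coding DNA strand is AAGGATCGCCTGGAGCTGGAGATGGATGTCTCGGAGCCTTGTTAAAAGAACCG. The template is its reverse complement.

5'-CGGTTCTTTTAACAAGGCTCCGAGACATCCATCTCCAGCTCCAGGCGATCCTT-3'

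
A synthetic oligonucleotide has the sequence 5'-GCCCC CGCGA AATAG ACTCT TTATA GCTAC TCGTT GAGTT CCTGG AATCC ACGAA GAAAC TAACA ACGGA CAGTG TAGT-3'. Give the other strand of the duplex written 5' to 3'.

The complement of GCCCCCGCGAAATAGACTCTTTATAGCTACTCGTTGAGTTCCTGGAATCCACGAAGAAACTAACAACGGACAGTGTAGT is CGGGGGCGCTTTATCTGAGAAATATCGATGAGCAACTCAAGGACCTTAGGTGCTTCTTTGATTGTTGCCTGTCACATCA (A↔T, G↔C). DNA strands are antiparallel, so the complementary strand runs 3'→5'; reversing gives the 5'→3' form.

5′-ACTACACTGTCCGTTGTTAGTTTCTTCGTGGATTCCAGGAACTCAACGAGTAGCTATAAAGAGTCTATTTCGCGGGGGC-3′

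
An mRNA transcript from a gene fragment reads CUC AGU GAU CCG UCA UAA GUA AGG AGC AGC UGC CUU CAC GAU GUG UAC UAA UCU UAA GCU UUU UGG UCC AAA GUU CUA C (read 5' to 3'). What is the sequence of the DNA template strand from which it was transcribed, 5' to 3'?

Replace U with T to get the coding DNA strand: CTCAGTGATCCGTCATAAGTAAGGAGCAGCTGCCTTCACGATGTGTACTAATCTTAAGCTTTTTGGTCCAAAGTTCTAC. The template strand is its reverse complement (complement GAGTCACTAGGCAGTATTCATTCCTCGTCGACGGAAGTGCTACACATGATTAGAATTCGAAAAACCAGGTTTCAAGATG, then reverse).

5'-GTAGAACTTTGGACCAAAAAGCTTAAGATTAGTACACATCGTGAAGGCAGCTGCTCCTTACTTATGACGGATCACTGAG-3'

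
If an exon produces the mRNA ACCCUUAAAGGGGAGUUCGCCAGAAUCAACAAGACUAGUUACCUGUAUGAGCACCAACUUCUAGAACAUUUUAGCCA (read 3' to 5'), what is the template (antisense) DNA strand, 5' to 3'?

Written 5'→3' the mRNA is ACCGAUUUUACAAGAUCUUCAACCACGAGUAUGUCCAUUGAUCAGAACAACUAAGACCGCUUGAGGGGAAAUUCCCA, so the coding DNA strand is ACCGATTTTACAAGATCTTCAACCACGAGTATGTCCATTGATCAGAACAACTAAGACCGCTTGAGGGGAAATTCCCA. The template is its reverse complement.

5'-TGGGAATTTCCCCTCAAGCGGTCTTAGTTGTTCTGATCAATGGACATACTCGTGGTTGAAGATCTTGTAAAATCGGT-3'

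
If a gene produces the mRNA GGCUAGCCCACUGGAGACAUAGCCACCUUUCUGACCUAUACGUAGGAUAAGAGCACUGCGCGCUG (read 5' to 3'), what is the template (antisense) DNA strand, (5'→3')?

Replace U with T to get the coding DNA strand: GGCTAGCCCACTGGAGACATAGCCACCTTTCTGACCTATACGTAGGATAAGAGCACTGCGCGCTG. The template strand is its reverse complement (complement CCGATCGGGTGACCTCTGTATCGGTGGAAAGACTGGATATGCATCCTATTCTCGTGACGCGCGAC, then reverse).

5'-CAGCGCGCAGTGCTCTTATCCTACGTATAGGTCAGAAAGGTGGCTATGTCTCCAGTGGGCTAGCC-3'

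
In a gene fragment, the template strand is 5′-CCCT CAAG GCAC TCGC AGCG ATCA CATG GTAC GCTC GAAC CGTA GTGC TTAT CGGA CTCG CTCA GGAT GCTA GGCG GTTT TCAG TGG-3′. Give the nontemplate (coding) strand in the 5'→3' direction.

The coding strand is complementary and antiparallel to the template: take the complement (A↔T, G↔C) and reverse.

5'-CCACTGAAAACCGCCTAGCATCCTGAGCGAGTCCGATAAGCACTACGGTTCGAGCGTACCATGTGATCGCTGCGAGTGCCTTGAGGG-3'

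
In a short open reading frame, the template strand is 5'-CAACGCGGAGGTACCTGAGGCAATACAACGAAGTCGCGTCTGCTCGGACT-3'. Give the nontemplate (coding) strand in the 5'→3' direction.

The coding strand is complementary and antiparallel to the template: take the complement (A↔T, G↔C) and reverse.

5'-AGTCCGAGCAGACGCGACTTCGTTGTATTGCCTCAGGTACCTCCGCGTTG-3'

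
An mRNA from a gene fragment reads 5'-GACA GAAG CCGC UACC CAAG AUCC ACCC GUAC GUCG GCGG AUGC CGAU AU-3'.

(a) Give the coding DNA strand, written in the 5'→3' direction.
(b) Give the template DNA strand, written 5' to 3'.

(a) The coding strand matches the mRNA with U→T.
(b) The template strand is the reverse complement of the coding strand.

(a) 5'-GACAGAAGCCGCTACCCAAGATCCACCCGTACGTCGGCGGATGCCGATAT-3'
(b) 5'-ATATCGGCATCCGCCGACGTACGGGTGGATCTTGGGTAGCGGCTTCTGTC-3'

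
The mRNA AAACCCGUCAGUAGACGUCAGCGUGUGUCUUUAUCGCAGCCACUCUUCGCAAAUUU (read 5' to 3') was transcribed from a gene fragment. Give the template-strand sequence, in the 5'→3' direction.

Replace U with T to get the coding DNA strand: AAACCCGTCAGTAGACGTCAGCGTGTGTCTTTATCGCAGCCACTCTTCGCAAATTT. The template strand is its reverse complement (complement TTTGGGCAGTCATCTGCAGTCGCACACAGAAATAGCGTCGGTGAGAAGCGTTTAAA, then reverse).

5'-AAATTTGCGAAGAGTGGCTGCGATAAAGACACACGCTGACGTCTACTGACGGGTTT-3'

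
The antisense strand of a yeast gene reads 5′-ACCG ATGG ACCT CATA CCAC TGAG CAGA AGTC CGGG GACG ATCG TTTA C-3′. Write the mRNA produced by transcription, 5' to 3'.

The mRNA has the sequence of the coding strand (reverse complement of the template) with T→U. Reverse complement of ACCGATGGACCTCATACCACTGAGCAGAAGTCCGGGGACGATCGTTTAC is GTAAACGATCGTCCCCGGACTTCTGCTCAGTGGTATGAGGTCCATCGGT; then T→U.

5'-GUAAACGAUCGUCCCCGGACUUCUGCUCAGUGGUAUGAGGUCCAUCGGU-3'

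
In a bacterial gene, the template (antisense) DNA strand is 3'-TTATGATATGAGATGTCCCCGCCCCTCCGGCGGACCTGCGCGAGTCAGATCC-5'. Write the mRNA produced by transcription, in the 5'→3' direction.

Reading the template 3'→5' as shown, RNA polymerase pairs each base (A→U, T→A, G↔C) to build mRNA 5'→3' directly.

5'-AAUACUAUACUCUACAGGGGCGGGGAGGCCGCCUGGACGCGCUCAGUCUAGG-3'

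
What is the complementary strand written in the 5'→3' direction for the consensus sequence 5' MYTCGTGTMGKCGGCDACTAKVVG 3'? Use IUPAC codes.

Standard pairs A↔T, G↔C; ambiguity codes pair Y↔R, M↔K, D↔H, V↔B. Complement (KRAGCACAKCMGCCGHTGATMBBC), then reverse for 5'→3'.

5'-CBBMTAGTHGCCGMCKACACGARK-3'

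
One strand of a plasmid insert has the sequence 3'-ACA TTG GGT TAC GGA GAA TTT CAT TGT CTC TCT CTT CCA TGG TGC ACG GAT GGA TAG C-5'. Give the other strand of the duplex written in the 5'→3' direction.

5'-TGTAACCCAATGCCTCTTAAAGTAACAGAGAGAGAAGGTACCACGTGCCTACCTATCG-3'

The strand is given 3'→5', so its complement runs 5'→3' in the same left-to-right order: pair each base A↔T, G↔C.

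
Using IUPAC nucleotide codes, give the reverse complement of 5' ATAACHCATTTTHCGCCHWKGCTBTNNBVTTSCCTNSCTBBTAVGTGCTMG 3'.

5'-CKAGCACBTAVVAGSNAGGSAABVNNAVAGCMWDGGCGDAAAATGDGTTAT-3'

Standard pairs A↔T, G↔C; ambiguity codes pair M↔K, W↔W, S↔S, B↔V, H↔D, N↔N. Complement (TATTGDGTAAAADGCGGDWMCGAVANNVBAASGGANSGAVVATBCACGAKC), then reverse for 5'→3'.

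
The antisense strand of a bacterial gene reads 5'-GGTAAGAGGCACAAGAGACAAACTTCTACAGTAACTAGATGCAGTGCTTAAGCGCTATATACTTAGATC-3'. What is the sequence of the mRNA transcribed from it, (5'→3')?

RNA polymerase reads the template 3'→5' and synthesizes mRNA 5'→3' by base-pairing (A→U, T→A, G↔C). The complement of the template is CCATTCTCCGTGTTCTCTGTTTGAAGATGTCATTGATCTACGTCACGAATTCGCGATATATGAATCTAG; antiparallel, so 5'→3' the coding strand is GATCTAAGTATATAGCGCTTAAGCACTGCATCTAGTTACTGTAGAAGTTTGTCTCTTGTGCCTCTTACC. Replace T with U for the mRNA.

5'-GAUCUAAGUAUAUAGCGCUUAAGCACUGCAUCUAGUUACUGUAGAAGUUUGUCUCUUGUGCCUCUUACC-3'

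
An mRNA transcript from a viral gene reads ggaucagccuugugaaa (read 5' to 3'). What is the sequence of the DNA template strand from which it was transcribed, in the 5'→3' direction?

Replace U with T to get the coding DNA strand: GGATCAGCCTTGTGAAA. The template strand is its reverse complement (complement CCTAGTCGGAACACTTT, then reverse).

5′-TTTCACAAGGCTGATCC-3′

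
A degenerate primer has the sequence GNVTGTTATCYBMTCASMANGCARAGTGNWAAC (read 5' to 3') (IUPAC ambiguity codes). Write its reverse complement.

Standard pairs A↔T, G↔C; ambiguity codes pair R↔Y, M↔K, W↔W, S↔S, B↔V, N↔N. Complement (CNBACAATAGRVKAGTSKTNCGTYTCACNWTTG), then reverse for 5'→3'.

5'-GTTWNCACTYTGCNTKSTGAKVRGATAACABNC-3'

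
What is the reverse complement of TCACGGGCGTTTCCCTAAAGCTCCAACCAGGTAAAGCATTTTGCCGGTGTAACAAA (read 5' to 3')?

5′-TTTGTTACACCGGCAAAATGCTTTACCTGGTTGGAGCTTTAGGGAAACGCCCGTGA-3′

Reading the sequence 3'→5' and pairing each base (A↔T, G↔C) gives the reverse complement directly.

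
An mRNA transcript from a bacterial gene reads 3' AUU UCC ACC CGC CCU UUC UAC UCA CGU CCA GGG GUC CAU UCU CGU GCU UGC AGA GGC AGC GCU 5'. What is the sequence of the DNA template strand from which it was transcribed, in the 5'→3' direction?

5′-TAAAGGTGGGCGGGAAAGATGAGTGCAGGTCCCCAGGTAAGAGCACGAACGTCTCCGTCGCGA-3′

Written 5'→3' the mRNA is UCGCGACGGAGACGUUCGUGCUCUUACCUGGGGACCUGCACUCAUCUUUCCCGCCCACCUUUA, so the coding DNA strand is TCGCGACGGAGACGTTCGTGCTCTTACCTGGGGACCTGCACTCATCTTTCCCGCCCACCTTTA. The template is its reverse complement.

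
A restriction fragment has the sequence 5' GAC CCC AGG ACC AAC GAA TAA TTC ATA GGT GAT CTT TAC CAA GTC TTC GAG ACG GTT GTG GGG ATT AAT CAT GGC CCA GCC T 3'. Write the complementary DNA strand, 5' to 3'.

The complement of GACCCCAGGACCAACGAATAATTCATAGGTGATCTTTACCAAGTCTTCGAGACGGTTGTGGGGATTAATCATGGCCCAGCCT is CTGGGGTCCTGGTTGCTTATTAAGTATCCACTAGAAATGGTTCAGAAGCTCTGCCAACACCCCTAATTAGTACCGGGTCGGA (A↔T, G↔C). DNA strands are antiparallel, so the complementary strand runs 3'→5'; reversing gives the 5'→3' form.

5'-AGGCTGGGCCATGATTAATCCCCACAACCGTCTCGAAGACTTGGTAAAGATCACCTATGAATTATTCGTTGGTCCTGGGGTC-3'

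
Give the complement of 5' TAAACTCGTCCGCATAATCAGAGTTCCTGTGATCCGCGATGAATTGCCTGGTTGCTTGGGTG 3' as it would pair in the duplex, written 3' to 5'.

3'-ATTTGAGCAGGCGTATTAGTCTCAAGGACACTAGGCGCTACTTAACGGACCAACGAACCCAC-5'

Base-pairing A↔T, G↔C gives the complement. The complementary strand is antiparallel, so paired with a 5'→3' strand it runs 3'→5'.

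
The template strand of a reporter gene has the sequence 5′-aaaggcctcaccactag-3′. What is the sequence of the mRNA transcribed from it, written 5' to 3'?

The mRNA has the sequence of the coding strand (reverse complement of the template) with T→U. Reverse complement of AAAGGCCTCACCACTAG is CTAGTGGTGAGGCCTTT; then T→U.

5'-CUAGUGGUGAGGCCUUU-3'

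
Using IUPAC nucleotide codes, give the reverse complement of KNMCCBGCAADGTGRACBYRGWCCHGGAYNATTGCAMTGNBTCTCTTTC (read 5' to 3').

5'-GAAAGAGAVNCAKTGCAATNRTCCDGGWCYRVGTYCACHTTGCVGGKNM-3'

Standard pairs A↔T, G↔C; ambiguity codes pair R↔Y, M↔K, W↔W, B↔V, D↔H, N↔N. Complement (MNKGGVCGTTHCACYTGVRYCWGGDCCTRNTAACGTKACNVAGAGAAAG), then reverse for 5'→3'.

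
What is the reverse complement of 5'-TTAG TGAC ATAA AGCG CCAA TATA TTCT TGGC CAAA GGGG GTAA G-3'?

Complement each base (A↔T, G↔C): AATCACTGTATTTCGCGGTTATATAAGAACCGGTTTCCCCCATTC. Then reverse.

5′-CTTACCCCCTTTGGCCAAGAATATATTGGCGCTTTATGTCACTAA-3′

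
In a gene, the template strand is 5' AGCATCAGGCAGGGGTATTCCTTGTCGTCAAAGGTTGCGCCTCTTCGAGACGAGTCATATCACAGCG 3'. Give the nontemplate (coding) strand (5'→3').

5'-CGCTGTGATATGACTCGTCTCGAAGAGGCGCAACCTTTGACGACAAGGAATACCCCTGCCTGATGCT-3'

The coding strand is complementary and antiparallel to the template: take the complement (A↔T, G↔C) and reverse.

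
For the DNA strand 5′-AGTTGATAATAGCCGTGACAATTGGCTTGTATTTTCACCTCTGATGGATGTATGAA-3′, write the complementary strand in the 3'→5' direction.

3'-TCAACTATTATCGGCACTGTTAACCGAACATAAAAGTGGAGACTACCTACATACTT-5'

Base-pairing A↔T, G↔C gives the complement. The complementary strand is antiparallel, so paired with a 5'→3' strand it runs 3'→5'.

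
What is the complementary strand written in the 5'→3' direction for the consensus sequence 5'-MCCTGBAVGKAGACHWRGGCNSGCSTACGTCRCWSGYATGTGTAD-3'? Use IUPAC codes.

5'-HTACACATRCSWGYGACGTASGCSNGCCYWDGTCTMCBTVCAGGK-3'

Standard pairs A↔T, G↔C; ambiguity codes pair R↔Y, M↔K, W↔W, S↔S, B↔V, D↔H, N↔N. Complement (KGGACVTBCMTCTGDWYCCGNSCGSATGCAGYGWSCRTACACATH), then reverse for 5'→3'.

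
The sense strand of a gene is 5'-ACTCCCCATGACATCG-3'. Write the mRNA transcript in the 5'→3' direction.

mRNA has the coding-strand sequence with U in place of T.

5'-ACUCCCCAUGACAUCG-3'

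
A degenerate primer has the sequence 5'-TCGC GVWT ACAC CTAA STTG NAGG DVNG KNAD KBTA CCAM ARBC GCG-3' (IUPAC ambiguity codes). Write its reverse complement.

5'-CGCGVYTKTGGTAVMHTNMCNBHCCTNCAASTTAGGTGTAWBCGCGA-3'

Standard pairs A↔T, G↔C; ambiguity codes pair R↔Y, M↔K, W↔W, S↔S, B↔V, D↔H, N↔N. Complement (AGCGCBWATGTGGATTSAACNTCCHBNCMNTHMVATGGTKTYVGCGC), then reverse for 5'→3'.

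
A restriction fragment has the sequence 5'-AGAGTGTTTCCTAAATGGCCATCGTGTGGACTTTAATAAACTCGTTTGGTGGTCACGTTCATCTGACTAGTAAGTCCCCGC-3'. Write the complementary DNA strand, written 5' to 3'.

5'-GCGGGGACTTACTAGTCAGATGAACGTGACCACCAAACGAGTTTATTAAAGTCCACACGATGGCCATTTAGGAAACACTCT-3'

Pairing A↔T and G↔C gives TCTCACAAAGGATTTACCGGTAGCACACCTGAAATTATTTGAGCAAACCACCAGTGCAAGTAGACTGATCATTCAGGGGCG, running 3'→5'. Reverse for the 5'→3' convention.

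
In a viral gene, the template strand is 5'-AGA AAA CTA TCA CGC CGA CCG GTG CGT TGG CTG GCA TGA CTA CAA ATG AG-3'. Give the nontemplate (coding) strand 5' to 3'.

5'-CTCATTTGTAGTCATGCCAGCCAACGCACCGGTCGGCGTGATAGTTTTCT-3'

The coding strand is complementary and antiparallel to the template: take the complement (A↔T, G↔C) and reverse.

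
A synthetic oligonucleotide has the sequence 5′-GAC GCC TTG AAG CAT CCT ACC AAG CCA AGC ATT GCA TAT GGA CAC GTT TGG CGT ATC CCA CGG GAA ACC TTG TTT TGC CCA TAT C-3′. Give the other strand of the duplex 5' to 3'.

5'-GATATGGGCAAAACAAGGTTTCCCGTGGGATACGCCAAACGTGTCCATATGCAATGCTTGGCTTGGTAGGATGCTTCAAGGCGTC-3'

Pairing A↔T and G↔C gives CTGCGGAACTTCGTAGGATGGTTCGGTTCGTAACGTATACCTGTGCAAACCGCATAGGGTGCCCTTTGGAACAAAACGGGTATAG, running 3'→5'. Reverse for the 5'→3' convention.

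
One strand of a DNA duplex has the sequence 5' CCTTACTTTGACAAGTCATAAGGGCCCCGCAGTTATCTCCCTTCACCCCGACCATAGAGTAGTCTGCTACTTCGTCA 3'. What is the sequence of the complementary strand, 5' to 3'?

5'-TGACGAAGTAGCAGACTACTCTATGGTCGGGGTGAAGGGAGATAACTGCGGGGCCCTTATGACTTGTCAAAGTAAGG-3'

Pairing A↔T and G↔C gives GGAATGAAACTGTTCAGTATTCCCGGGGCGTCAATAGAGGGAAGTGGGGCTGGTATCTCATCAGACGATGAAGCAGT, running 3'→5'. Reverse for the 5'→3' convention.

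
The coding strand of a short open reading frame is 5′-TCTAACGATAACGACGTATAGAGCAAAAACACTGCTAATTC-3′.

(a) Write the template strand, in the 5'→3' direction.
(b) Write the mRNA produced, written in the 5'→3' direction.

(a) 5′-GAATTAGCAGTGTTTTTGCTCTATACGTCGTTATCGTTAGA-3′
(b) 5′-UCUAACGAUAACGACGUAUAGAGCAAAAACACUGCUAAUUC-3′

(a) The template strand is the reverse complement of the coding strand: complement AGATTGCTATTGCTGCATATCTCGTTTTTGTGACGATTAAG, then reverse.
(b) mRNA matches the coding strand with T→U.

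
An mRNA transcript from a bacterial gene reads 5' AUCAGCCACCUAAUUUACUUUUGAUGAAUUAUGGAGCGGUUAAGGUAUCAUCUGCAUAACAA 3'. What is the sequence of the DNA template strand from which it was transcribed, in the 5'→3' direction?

5'-TTGTTATGCAGATGATACCTTAACCGCTCCATAATTCATCAAAAGTAAATTAGGTGGCTGAT-3'

Replace U with T to get the coding DNA strand: ATCAGCCACCTAATTTACTTTTGATGAATTATGGAGCGGTTAAGGTATCATCTGCATAACAA. The template strand is its reverse complement (complement TAGTCGGTGGATTAAATGAAAACTACTTAATACCTCGCCAATTCCATAGTAGACGTATTGTT, then reverse).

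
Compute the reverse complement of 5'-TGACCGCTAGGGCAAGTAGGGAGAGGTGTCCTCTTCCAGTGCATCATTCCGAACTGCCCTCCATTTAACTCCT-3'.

5'-AGGAGTTAAATGGAGGGCAGTTCGGAATGATGCACTGGAAGAGGACACCTCTCCCTACTTGCCCTAGCGGTCA-3'

Complement each base (A↔T, G↔C): ACTGGCGATCCCGTTCATCCCTCTCCACAGGAGAAGGTCACGTAGTAAGGCTTGACGGGAGGTAAATTGAGGA. Then reverse.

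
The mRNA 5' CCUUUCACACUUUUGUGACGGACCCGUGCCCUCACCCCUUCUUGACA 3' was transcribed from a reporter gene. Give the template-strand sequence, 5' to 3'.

Replace U with T to get the coding DNA strand: CCTTTCACACTTTTGTGACGGACCCGTGCCCTCACCCCTTCTTGACA. The template strand is its reverse complement (complement GGAAAGTGTGAAAACACTGCCTGGGCACGGGAGTGGGGAAGAACTGT, then reverse).

5′-TGTCAAGAAGGGGTGAGGGCACGGGTCCGTCACAAAAGTGTGAAAGG-3′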